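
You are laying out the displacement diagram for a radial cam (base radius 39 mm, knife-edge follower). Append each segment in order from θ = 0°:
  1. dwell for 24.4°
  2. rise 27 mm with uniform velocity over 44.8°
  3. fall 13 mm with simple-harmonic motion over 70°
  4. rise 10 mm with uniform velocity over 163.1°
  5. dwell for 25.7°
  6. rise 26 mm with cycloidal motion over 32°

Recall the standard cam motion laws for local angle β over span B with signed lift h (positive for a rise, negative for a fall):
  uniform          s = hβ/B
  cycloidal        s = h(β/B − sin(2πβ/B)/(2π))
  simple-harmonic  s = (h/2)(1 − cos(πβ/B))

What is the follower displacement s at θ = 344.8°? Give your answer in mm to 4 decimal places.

seg 1 [0°–24.4°] dwell: s stays 0.0000
seg 2 [24.4°–69.2°] uniform, h=27: full span → s += 27 → s = 27.0000
seg 3 [69.2°–139.2°] simple-harmonic, h=-13: full span → s += -13 → s = 14.0000
seg 4 [139.2°–302.3°] uniform, h=10: full span → s += 10 → s = 24.0000
seg 5 [302.3°–328°] dwell: s stays 24.0000
seg 6 [328°–360°] cycloidal, h=26: θ=344.8° here. β=16.8, B=32. 26·(0.5250 − sin(2π·0.5250)/(2π)) = 14.2973 → s = 38.2973

38.2973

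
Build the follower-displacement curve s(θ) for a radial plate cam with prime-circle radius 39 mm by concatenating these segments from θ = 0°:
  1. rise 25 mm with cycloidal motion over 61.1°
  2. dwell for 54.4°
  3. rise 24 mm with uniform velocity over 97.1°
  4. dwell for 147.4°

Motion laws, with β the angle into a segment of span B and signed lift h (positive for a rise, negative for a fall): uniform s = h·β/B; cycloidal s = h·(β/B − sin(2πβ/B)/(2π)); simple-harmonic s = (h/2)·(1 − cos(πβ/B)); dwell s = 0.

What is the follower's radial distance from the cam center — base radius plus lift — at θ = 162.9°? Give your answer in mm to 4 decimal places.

seg 1 [0°–61.1°] cycloidal, h=25: full span → s += 25 → s = 25.0000
seg 2 [61.1°–115.5°] dwell: s stays 25.0000
seg 3 [115.5°–212.6°] uniform, h=24: θ=162.9° here. β=47.4, B=97.1. 24·47.4/97.1 = 11.7158 → s = 36.7158
radial distance = base radius + s = 39 + 36.7158 = 75.7158

75.7158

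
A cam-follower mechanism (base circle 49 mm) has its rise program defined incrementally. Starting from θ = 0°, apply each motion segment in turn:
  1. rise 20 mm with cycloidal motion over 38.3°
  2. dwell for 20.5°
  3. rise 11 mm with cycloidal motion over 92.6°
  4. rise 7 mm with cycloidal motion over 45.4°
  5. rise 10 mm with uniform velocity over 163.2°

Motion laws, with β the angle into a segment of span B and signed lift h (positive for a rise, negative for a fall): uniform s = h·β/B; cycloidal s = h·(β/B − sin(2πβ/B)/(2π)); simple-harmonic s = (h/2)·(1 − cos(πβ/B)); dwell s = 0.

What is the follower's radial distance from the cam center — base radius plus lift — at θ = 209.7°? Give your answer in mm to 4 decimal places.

seg 1 [0°–38.3°] cycloidal, h=20: full span → s += 20 → s = 20.0000
seg 2 [38.3°–58.8°] dwell: s stays 20.0000
seg 3 [58.8°–151.4°] cycloidal, h=11: full span → s += 11 → s = 31.0000
seg 4 [151.4°–196.8°] cycloidal, h=7: full span → s += 7 → s = 38.0000
seg 5 [196.8°–360°] uniform, h=10: θ=209.7° here. β=12.9, B=163.2. 10·12.9/163.2 = 0.7904 → s = 38.7904
radial distance = base radius + s = 49 + 38.7904 = 87.7904

87.7904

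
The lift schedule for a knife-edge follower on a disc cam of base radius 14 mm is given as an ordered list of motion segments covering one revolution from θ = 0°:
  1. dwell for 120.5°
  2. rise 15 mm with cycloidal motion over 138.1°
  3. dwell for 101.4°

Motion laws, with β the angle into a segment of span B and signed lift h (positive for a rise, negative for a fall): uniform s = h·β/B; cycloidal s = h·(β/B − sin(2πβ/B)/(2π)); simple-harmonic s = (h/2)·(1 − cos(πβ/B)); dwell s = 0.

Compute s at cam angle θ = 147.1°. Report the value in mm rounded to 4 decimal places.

seg 1 [0°–120.5°] dwell: s stays 0.0000
seg 2 [120.5°–258.6°] cycloidal, h=15: θ=147.1° here. β=26.6, B=138.1. 15·(0.1926 − sin(2π·0.1926)/(2π)) = 0.6554 → s = 0.6554

0.6554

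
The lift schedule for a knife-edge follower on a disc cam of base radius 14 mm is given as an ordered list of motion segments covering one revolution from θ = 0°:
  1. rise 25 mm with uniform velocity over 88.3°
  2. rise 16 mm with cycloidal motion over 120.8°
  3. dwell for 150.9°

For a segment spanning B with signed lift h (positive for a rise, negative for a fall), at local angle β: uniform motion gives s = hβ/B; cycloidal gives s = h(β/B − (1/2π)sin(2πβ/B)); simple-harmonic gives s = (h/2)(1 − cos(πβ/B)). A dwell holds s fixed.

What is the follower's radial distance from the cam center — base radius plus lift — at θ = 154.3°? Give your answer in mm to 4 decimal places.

seg 1 [0°–88.3°] uniform, h=25: full span → s += 25 → s = 25.0000
seg 2 [88.3°–209.1°] cycloidal, h=16: θ=154.3° here. β=66, B=120.8. 16·(0.5464 − sin(2π·0.5464)/(2π)) = 9.4730 → s = 34.4730
radial distance = base radius + s = 14 + 34.4730 = 48.4730

48.4730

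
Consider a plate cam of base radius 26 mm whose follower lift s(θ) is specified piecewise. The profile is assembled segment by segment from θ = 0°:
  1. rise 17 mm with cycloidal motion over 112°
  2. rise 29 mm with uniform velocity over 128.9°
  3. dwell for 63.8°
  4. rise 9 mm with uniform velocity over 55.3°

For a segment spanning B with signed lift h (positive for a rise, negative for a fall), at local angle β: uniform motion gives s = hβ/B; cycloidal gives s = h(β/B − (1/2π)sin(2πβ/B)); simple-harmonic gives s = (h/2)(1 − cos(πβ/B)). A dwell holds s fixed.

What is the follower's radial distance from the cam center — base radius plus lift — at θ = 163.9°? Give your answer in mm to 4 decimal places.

seg 1 [0°–112°] cycloidal, h=17: full span → s += 17 → s = 17.0000
seg 2 [112°–240.9°] uniform, h=29: θ=163.9° here. β=51.9, B=128.9. 29·51.9/128.9 = 11.6765 → s = 28.6765
radial distance = base radius + s = 26 + 28.6765 = 54.6765

54.6765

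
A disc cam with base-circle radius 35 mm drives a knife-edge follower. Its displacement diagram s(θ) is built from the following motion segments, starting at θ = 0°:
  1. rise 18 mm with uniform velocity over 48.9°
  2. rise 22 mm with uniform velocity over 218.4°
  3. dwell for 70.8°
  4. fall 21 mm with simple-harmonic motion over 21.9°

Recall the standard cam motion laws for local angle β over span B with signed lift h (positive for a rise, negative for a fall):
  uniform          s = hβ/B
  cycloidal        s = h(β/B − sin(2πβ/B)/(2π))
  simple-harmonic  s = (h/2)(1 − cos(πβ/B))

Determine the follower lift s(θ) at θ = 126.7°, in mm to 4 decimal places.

seg 1 [0°–48.9°] uniform, h=18: full span → s += 18 → s = 18.0000
seg 2 [48.9°–267.3°] uniform, h=22: θ=126.7° here. β=77.8, B=218.4. 22·77.8/218.4 = 7.8370 → s = 25.8370

25.8370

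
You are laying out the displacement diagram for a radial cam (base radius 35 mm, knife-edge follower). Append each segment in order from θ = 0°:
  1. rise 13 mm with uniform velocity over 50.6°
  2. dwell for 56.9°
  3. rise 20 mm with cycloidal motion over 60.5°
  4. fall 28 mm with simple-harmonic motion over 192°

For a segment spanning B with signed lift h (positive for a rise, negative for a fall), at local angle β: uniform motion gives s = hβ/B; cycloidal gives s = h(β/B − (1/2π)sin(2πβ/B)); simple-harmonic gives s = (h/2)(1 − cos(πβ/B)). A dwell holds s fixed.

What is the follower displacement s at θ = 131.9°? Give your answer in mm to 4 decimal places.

seg 1 [0°–50.6°] uniform, h=13: full span → s += 13 → s = 13.0000
seg 2 [50.6°–107.5°] dwell: s stays 13.0000
seg 3 [107.5°–168°] cycloidal, h=20: θ=131.9° here. β=24.4, B=60.5. 20·(0.4033 − sin(2π·0.4033)/(2π)) = 6.2490 → s = 19.2490

19.2490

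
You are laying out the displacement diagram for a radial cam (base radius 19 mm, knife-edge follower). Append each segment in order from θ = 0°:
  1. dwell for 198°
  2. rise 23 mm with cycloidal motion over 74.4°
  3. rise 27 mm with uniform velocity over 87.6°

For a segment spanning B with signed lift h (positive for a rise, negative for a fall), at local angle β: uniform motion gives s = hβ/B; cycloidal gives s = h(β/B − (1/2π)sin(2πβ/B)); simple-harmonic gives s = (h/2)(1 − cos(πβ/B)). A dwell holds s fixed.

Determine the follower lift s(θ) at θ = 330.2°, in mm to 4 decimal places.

seg 1 [0°–198°] dwell: s stays 0.0000
seg 2 [198°–272.4°] cycloidal, h=23: full span → s += 23 → s = 23.0000
seg 3 [272.4°–360°] uniform, h=27: θ=330.2° here. β=57.8, B=87.6. 27·57.8/87.6 = 17.8151 → s = 40.8151

40.8151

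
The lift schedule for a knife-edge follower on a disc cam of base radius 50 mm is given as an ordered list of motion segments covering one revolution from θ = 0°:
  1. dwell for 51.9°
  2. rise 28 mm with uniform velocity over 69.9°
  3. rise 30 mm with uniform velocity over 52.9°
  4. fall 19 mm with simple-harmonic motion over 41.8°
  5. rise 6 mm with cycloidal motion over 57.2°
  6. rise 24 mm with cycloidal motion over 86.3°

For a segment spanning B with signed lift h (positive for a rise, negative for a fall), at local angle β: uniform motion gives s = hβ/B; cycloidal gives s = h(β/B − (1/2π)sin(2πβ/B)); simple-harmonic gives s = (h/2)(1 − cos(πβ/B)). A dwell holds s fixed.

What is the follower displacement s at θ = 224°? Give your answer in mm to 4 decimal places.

seg 1 [0°–51.9°] dwell: s stays 0.0000
seg 2 [51.9°–121.8°] uniform, h=28: full span → s += 28 → s = 28.0000
seg 3 [121.8°–174.7°] uniform, h=30: full span → s += 30 → s = 58.0000
seg 4 [174.7°–216.5°] simple-harmonic, h=-19: full span → s += -19 → s = 39.0000
seg 5 [216.5°–273.7°] cycloidal, h=6: θ=224° here. β=7.5, B=57.2. 6·(0.1311 − sin(2π·0.1311)/(2π)) = 0.0860 → s = 39.0860

39.0860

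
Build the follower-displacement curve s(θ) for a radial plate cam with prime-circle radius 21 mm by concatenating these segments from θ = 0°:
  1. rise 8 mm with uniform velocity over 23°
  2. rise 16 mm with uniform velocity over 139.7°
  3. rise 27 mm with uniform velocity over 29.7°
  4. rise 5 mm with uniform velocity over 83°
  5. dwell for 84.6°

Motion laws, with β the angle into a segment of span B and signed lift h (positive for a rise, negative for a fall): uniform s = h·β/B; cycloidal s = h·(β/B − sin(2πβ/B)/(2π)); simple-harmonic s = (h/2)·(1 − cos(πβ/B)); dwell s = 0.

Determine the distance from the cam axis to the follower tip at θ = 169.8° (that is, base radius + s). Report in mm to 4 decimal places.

seg 1 [0°–23°] uniform, h=8: full span → s += 8 → s = 8.0000
seg 2 [23°–162.7°] uniform, h=16: full span → s += 16 → s = 24.0000
seg 3 [162.7°–192.4°] uniform, h=27: θ=169.8° here. β=7.1, B=29.7. 27·7.1/29.7 = 6.4545 → s = 30.4545
radial distance = base radius + s = 21 + 30.4545 = 51.4545

51.4545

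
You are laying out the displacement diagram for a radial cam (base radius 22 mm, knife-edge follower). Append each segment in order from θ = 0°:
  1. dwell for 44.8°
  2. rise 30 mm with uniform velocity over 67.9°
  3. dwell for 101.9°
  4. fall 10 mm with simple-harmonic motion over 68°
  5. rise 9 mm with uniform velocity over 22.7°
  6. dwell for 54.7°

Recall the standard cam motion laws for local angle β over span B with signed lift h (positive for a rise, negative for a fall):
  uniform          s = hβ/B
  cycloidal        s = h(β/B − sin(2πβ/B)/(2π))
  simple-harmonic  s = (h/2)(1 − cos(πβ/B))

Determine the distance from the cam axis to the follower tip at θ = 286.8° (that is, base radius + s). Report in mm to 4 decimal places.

seg 1 [0°–44.8°] dwell: s stays 0.0000
seg 2 [44.8°–112.7°] uniform, h=30: full span → s += 30 → s = 30.0000
seg 3 [112.7°–214.6°] dwell: s stays 30.0000
seg 4 [214.6°–282.6°] simple-harmonic, h=-10: full span → s += -10 → s = 20.0000
seg 5 [282.6°–305.3°] uniform, h=9: θ=286.8° here. β=4.2, B=22.7. 9·4.2/22.7 = 1.6652 → s = 21.6652
radial distance = base radius + s = 22 + 21.6652 = 43.6652

43.6652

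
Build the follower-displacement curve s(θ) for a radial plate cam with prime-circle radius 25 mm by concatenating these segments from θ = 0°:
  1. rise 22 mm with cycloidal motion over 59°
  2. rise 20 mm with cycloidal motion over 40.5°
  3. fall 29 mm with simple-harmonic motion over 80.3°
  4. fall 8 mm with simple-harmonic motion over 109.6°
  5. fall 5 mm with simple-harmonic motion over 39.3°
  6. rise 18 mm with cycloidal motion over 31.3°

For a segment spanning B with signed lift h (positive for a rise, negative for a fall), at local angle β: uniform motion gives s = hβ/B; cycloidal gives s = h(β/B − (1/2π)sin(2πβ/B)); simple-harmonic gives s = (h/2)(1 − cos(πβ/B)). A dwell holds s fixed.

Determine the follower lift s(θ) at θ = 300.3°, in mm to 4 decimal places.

seg 1 [0°–59°] cycloidal, h=22: full span → s += 22 → s = 22.0000
seg 2 [59°–99.5°] cycloidal, h=20: full span → s += 20 → s = 42.0000
seg 3 [99.5°–179.8°] simple-harmonic, h=-29: full span → s += -29 → s = 13.0000
seg 4 [179.8°–289.4°] simple-harmonic, h=-8: full span → s += -8 → s = 5.0000
seg 5 [289.4°–328.7°] simple-harmonic, h=-5: θ=300.3° here. β=10.9, B=39.3. -5/2·(1 − cos(π·0.2774)) = -0.8905 → s = 4.1095

4.1095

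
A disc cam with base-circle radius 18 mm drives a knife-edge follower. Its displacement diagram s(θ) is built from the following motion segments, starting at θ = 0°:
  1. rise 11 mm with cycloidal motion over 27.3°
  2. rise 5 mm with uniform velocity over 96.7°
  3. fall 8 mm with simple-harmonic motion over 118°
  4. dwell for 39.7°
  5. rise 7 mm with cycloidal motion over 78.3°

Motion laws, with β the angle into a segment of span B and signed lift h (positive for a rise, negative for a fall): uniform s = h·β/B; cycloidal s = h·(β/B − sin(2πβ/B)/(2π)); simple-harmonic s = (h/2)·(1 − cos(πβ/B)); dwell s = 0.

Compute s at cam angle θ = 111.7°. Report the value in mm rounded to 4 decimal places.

seg 1 [0°–27.3°] cycloidal, h=11: full span → s += 11 → s = 11.0000
seg 2 [27.3°–124°] uniform, h=5: θ=111.7° here. β=84.4, B=96.7. 5·84.4/96.7 = 4.3640 → s = 15.3640

15.3640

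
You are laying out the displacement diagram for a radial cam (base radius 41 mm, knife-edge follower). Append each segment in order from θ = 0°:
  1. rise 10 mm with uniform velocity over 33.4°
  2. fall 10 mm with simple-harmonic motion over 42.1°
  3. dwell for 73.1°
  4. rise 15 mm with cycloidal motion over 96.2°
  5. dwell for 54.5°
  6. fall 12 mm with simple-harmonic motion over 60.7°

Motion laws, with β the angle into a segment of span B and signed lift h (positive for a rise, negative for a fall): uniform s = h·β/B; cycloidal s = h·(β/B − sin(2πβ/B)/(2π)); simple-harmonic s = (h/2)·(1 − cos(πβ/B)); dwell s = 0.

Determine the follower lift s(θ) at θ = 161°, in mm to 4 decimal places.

seg 1 [0°–33.4°] uniform, h=10: full span → s += 10 → s = 10.0000
seg 2 [33.4°–75.5°] simple-harmonic, h=-10: full span → s += -10 → s = 0.0000
seg 3 [75.5°–148.6°] dwell: s stays 0.0000
seg 4 [148.6°–244.8°] cycloidal, h=15: θ=161° here. β=12.4, B=96.2. 15·(0.1289 − sin(2π·0.1289)/(2π)) = 0.2045 → s = 0.2045

0.2045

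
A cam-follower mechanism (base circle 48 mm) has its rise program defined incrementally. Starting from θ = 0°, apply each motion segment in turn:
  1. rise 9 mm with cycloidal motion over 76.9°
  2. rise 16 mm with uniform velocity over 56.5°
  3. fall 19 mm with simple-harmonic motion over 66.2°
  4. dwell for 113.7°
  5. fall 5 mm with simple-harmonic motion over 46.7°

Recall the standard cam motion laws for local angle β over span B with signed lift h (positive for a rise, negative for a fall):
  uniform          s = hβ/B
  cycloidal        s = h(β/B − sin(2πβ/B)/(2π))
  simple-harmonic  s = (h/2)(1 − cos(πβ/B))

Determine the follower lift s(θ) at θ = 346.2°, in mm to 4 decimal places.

seg 1 [0°–76.9°] cycloidal, h=9: full span → s += 9 → s = 9.0000
seg 2 [76.9°–133.4°] uniform, h=16: full span → s += 16 → s = 25.0000
seg 3 [133.4°–199.6°] simple-harmonic, h=-19: full span → s += -19 → s = 6.0000
seg 4 [199.6°–313.3°] dwell: s stays 6.0000
seg 5 [313.3°–360°] simple-harmonic, h=-5: θ=346.2° here. β=32.9, B=46.7. -5/2·(1 − cos(π·0.7045)) = -3.9979 → s = 2.0021

2.0021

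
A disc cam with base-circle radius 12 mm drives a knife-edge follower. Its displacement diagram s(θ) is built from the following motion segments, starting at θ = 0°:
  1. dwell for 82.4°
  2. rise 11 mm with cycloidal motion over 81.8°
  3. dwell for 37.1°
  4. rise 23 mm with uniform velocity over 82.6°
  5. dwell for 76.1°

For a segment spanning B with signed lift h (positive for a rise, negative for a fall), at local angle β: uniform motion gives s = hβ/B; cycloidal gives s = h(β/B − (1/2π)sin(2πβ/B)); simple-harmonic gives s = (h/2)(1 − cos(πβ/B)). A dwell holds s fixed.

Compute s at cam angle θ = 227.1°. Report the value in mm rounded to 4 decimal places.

seg 1 [0°–82.4°] dwell: s stays 0.0000
seg 2 [82.4°–164.2°] cycloidal, h=11: full span → s += 11 → s = 11.0000
seg 3 [164.2°–201.3°] dwell: s stays 11.0000
seg 4 [201.3°–283.9°] uniform, h=23: θ=227.1° here. β=25.8, B=82.6. 23·25.8/82.6 = 7.1840 → s = 18.1840

18.1840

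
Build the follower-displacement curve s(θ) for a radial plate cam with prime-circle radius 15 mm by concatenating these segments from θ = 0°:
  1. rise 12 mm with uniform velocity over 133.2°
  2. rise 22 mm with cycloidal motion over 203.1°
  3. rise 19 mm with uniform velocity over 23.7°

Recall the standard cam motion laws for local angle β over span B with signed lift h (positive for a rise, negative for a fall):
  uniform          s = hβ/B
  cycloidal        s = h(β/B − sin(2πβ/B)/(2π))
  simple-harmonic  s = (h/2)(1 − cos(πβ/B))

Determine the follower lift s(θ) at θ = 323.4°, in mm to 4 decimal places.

seg 1 [0°–133.2°] uniform, h=12: full span → s += 12 → s = 12.0000
seg 2 [133.2°–336.3°] cycloidal, h=22: θ=323.4° here. β=190.2, B=203.1. 22·(0.9365 − sin(2π·0.9365)/(2π)) = 21.9632 → s = 33.9632

33.9632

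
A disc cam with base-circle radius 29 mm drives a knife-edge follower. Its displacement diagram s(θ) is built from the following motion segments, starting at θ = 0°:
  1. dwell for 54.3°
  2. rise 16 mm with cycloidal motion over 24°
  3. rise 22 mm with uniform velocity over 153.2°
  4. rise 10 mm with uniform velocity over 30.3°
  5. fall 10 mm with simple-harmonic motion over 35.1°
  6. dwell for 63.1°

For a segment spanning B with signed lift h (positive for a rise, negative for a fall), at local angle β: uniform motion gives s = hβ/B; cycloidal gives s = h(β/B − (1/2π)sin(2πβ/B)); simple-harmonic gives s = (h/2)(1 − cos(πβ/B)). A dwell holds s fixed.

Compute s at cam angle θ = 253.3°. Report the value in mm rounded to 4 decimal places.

seg 1 [0°–54.3°] dwell: s stays 0.0000
seg 2 [54.3°–78.3°] cycloidal, h=16: full span → s += 16 → s = 16.0000
seg 3 [78.3°–231.5°] uniform, h=22: full span → s += 22 → s = 38.0000
seg 4 [231.5°–261.8°] uniform, h=10: θ=253.3° here. β=21.8, B=30.3. 10·21.8/30.3 = 7.1947 → s = 45.1947

45.1947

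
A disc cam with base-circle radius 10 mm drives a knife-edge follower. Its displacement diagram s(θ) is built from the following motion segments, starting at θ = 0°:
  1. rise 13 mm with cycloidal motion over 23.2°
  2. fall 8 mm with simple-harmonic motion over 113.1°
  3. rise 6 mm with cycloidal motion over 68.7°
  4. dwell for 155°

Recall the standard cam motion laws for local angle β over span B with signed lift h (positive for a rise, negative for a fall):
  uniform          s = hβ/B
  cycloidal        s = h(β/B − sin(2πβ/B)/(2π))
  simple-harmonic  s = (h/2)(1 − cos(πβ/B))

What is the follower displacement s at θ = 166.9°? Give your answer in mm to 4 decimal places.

seg 1 [0°–23.2°] cycloidal, h=13: full span → s += 13 → s = 13.0000
seg 2 [23.2°–136.3°] simple-harmonic, h=-8: full span → s += -8 → s = 5.0000
seg 3 [136.3°–205°] cycloidal, h=6: θ=166.9° here. β=30.6, B=68.7. 6·(0.4454 − sin(2π·0.4454)/(2π)) = 2.3514 → s = 7.3514

7.3514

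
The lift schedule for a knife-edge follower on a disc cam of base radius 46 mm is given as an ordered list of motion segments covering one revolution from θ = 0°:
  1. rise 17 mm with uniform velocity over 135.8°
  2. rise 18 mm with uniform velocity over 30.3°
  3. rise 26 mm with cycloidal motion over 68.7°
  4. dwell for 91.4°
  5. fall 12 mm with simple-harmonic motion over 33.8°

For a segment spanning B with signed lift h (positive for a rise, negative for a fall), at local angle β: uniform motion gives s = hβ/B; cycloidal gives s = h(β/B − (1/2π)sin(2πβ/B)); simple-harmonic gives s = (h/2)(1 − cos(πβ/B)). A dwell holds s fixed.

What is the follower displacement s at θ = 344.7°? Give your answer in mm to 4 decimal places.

seg 1 [0°–135.8°] uniform, h=17: full span → s += 17 → s = 17.0000
seg 2 [135.8°–166.1°] uniform, h=18: full span → s += 18 → s = 35.0000
seg 3 [166.1°–234.8°] cycloidal, h=26: full span → s += 26 → s = 61.0000
seg 4 [234.8°–326.2°] dwell: s stays 61.0000
seg 5 [326.2°–360°] simple-harmonic, h=-12: θ=344.7° here. β=18.5, B=33.8. -12/2·(1 − cos(π·0.5473)) = -6.8890 → s = 54.1110

54.1110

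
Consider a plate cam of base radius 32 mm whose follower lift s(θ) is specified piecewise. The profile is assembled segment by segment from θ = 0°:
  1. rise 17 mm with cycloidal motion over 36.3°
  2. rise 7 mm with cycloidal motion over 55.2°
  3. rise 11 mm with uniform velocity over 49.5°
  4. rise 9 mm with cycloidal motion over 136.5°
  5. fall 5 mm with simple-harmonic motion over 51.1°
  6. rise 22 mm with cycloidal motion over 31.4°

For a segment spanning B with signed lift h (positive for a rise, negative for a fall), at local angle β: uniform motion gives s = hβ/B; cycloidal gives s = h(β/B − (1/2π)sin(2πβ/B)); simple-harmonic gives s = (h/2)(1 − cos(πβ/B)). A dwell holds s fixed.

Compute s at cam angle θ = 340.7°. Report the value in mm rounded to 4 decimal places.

seg 1 [0°–36.3°] cycloidal, h=17: full span → s += 17 → s = 17.0000
seg 2 [36.3°–91.5°] cycloidal, h=7: full span → s += 7 → s = 24.0000
seg 3 [91.5°–141°] uniform, h=11: full span → s += 11 → s = 35.0000
seg 4 [141°–277.5°] cycloidal, h=9: full span → s += 9 → s = 44.0000
seg 5 [277.5°–328.6°] simple-harmonic, h=-5: full span → s += -5 → s = 39.0000
seg 6 [328.6°–360°] cycloidal, h=22: θ=340.7° here. β=12.1, B=31.4. 22·(0.3854 − sin(2π·0.3854)/(2π)) = 6.1680 → s = 45.1680

45.1680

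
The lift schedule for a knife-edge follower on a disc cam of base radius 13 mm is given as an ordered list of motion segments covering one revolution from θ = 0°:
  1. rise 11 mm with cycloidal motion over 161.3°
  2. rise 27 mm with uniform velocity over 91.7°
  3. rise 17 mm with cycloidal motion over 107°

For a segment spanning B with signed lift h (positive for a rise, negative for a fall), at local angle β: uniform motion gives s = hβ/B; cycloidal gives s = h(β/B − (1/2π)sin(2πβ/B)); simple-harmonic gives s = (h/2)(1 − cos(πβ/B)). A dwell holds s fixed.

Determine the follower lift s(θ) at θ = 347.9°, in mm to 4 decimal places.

seg 1 [0°–161.3°] cycloidal, h=11: full span → s += 11 → s = 11.0000
seg 2 [161.3°–253°] uniform, h=27: full span → s += 27 → s = 38.0000
seg 3 [253°–360°] cycloidal, h=17: θ=347.9° here. β=94.9, B=107. 17·(0.8869 − sin(2π·0.8869)/(2π)) = 16.8423 → s = 54.8423

54.8423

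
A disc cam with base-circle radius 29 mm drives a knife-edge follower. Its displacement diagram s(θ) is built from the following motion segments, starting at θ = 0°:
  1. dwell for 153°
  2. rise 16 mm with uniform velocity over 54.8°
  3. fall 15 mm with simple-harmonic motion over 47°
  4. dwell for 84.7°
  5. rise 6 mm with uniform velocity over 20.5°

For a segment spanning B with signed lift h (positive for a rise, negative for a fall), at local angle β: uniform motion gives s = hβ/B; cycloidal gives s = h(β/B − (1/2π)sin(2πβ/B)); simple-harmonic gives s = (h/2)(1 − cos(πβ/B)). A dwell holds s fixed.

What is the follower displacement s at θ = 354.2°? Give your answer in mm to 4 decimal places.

seg 1 [0°–153°] dwell: s stays 0.0000
seg 2 [153°–207.8°] uniform, h=16: full span → s += 16 → s = 16.0000
seg 3 [207.8°–254.8°] simple-harmonic, h=-15: full span → s += -15 → s = 1.0000
seg 4 [254.8°–339.5°] dwell: s stays 1.0000
seg 5 [339.5°–360°] uniform, h=6: θ=354.2° here. β=14.7, B=20.5. 6·14.7/20.5 = 4.3024 → s = 5.3024

5.3024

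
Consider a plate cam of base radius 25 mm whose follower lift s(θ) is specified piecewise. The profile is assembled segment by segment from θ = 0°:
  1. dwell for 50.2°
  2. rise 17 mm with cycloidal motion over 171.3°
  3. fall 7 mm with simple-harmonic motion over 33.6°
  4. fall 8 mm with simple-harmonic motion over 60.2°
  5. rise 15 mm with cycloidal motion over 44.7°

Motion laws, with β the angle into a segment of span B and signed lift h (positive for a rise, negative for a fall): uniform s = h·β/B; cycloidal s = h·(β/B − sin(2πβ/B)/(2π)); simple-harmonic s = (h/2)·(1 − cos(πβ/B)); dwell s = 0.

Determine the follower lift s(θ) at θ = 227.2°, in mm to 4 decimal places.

seg 1 [0°–50.2°] dwell: s stays 0.0000
seg 2 [50.2°–221.5°] cycloidal, h=17: full span → s += 17 → s = 17.0000
seg 3 [221.5°–255.1°] simple-harmonic, h=-7: θ=227.2° here. β=5.7, B=33.6. -7/2·(1 − cos(π·0.1696)) = -0.4854 → s = 16.5146

16.5146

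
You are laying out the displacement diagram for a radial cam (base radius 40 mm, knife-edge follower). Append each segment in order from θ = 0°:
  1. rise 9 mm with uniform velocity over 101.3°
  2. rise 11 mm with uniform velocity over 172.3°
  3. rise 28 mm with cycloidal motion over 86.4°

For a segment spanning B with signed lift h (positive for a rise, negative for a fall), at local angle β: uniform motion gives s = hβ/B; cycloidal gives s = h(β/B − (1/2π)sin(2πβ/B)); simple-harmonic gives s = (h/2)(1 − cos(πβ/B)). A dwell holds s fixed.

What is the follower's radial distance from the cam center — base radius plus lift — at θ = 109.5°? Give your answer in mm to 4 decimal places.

seg 1 [0°–101.3°] uniform, h=9: full span → s += 9 → s = 9.0000
seg 2 [101.3°–273.6°] uniform, h=11: θ=109.5° here. β=8.2, B=172.3. 11·8.2/172.3 = 0.5235 → s = 9.5235
radial distance = base radius + s = 40 + 9.5235 = 49.5235

49.5235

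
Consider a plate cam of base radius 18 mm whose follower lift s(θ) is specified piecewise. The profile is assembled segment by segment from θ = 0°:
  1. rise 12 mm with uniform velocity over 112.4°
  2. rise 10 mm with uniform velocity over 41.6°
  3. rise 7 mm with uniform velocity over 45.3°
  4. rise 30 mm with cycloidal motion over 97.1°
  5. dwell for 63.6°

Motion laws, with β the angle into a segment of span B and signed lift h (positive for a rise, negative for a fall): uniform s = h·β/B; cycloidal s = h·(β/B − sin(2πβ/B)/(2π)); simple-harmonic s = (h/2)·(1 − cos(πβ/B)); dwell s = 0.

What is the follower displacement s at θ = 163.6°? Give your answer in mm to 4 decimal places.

seg 1 [0°–112.4°] uniform, h=12: full span → s += 12 → s = 12.0000
seg 2 [112.4°–154°] uniform, h=10: full span → s += 10 → s = 22.0000
seg 3 [154°–199.3°] uniform, h=7: θ=163.6° here. β=9.6, B=45.3. 7·9.6/45.3 = 1.4834 → s = 23.4834

23.4834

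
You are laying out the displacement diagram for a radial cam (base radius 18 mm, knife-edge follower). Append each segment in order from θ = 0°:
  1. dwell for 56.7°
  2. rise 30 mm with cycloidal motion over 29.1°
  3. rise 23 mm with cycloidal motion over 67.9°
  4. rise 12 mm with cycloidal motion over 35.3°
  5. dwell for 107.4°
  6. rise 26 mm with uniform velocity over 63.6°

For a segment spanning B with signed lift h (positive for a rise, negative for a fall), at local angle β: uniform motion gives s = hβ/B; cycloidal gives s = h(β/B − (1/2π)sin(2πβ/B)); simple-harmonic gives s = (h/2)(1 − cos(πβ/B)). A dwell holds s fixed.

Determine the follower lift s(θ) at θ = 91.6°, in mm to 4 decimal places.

seg 1 [0°–56.7°] dwell: s stays 0.0000
seg 2 [56.7°–85.8°] cycloidal, h=30: full span → s += 30 → s = 30.0000
seg 3 [85.8°–153.7°] cycloidal, h=23: θ=91.6° here. β=5.8, B=67.9. 23·(0.0854 − sin(2π·0.0854)/(2π)) = 0.0930 → s = 30.0930

30.0930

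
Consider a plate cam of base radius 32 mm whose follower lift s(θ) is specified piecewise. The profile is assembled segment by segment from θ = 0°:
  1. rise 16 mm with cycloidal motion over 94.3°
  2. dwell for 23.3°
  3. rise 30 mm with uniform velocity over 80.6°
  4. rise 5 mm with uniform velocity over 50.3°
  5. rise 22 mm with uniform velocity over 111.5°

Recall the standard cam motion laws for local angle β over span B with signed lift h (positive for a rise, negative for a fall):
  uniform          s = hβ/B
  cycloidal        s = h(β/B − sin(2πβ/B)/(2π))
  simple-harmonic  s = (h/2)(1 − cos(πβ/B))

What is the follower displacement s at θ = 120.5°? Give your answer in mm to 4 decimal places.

seg 1 [0°–94.3°] cycloidal, h=16: full span → s += 16 → s = 16.0000
seg 2 [94.3°–117.6°] dwell: s stays 16.0000
seg 3 [117.6°–198.2°] uniform, h=30: θ=120.5° here. β=2.9, B=80.6. 30·2.9/80.6 = 1.0794 → s = 17.0794

17.0794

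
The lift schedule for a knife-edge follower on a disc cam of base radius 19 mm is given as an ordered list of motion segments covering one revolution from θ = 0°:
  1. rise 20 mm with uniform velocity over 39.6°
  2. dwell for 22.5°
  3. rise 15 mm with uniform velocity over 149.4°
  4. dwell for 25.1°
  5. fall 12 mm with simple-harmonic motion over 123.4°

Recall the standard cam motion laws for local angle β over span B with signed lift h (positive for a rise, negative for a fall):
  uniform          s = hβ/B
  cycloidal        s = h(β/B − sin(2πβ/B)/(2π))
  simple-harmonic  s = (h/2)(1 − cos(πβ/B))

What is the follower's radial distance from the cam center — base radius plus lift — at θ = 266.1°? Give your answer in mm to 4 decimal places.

seg 1 [0°–39.6°] uniform, h=20: full span → s += 20 → s = 20.0000
seg 2 [39.6°–62.1°] dwell: s stays 20.0000
seg 3 [62.1°–211.5°] uniform, h=15: full span → s += 15 → s = 35.0000
seg 4 [211.5°–236.6°] dwell: s stays 35.0000
seg 5 [236.6°–360°] simple-harmonic, h=-12: θ=266.1° here. β=29.5, B=123.4. -12/2·(1 − cos(π·0.2391)) = -1.6141 → s = 33.3859
radial distance = base radius + s = 19 + 33.3859 = 52.3859

52.3859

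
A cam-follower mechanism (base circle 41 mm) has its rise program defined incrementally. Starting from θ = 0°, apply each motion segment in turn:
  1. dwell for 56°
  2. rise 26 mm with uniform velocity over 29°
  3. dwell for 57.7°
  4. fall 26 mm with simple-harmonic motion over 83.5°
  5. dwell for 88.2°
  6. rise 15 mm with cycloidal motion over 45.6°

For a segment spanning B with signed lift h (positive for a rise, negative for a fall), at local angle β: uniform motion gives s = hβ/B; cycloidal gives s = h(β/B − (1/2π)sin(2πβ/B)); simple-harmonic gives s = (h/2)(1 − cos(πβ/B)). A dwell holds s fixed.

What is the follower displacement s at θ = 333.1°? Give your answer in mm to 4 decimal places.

seg 1 [0°–56°] dwell: s stays 0.0000
seg 2 [56°–85°] uniform, h=26: full span → s += 26 → s = 26.0000
seg 3 [85°–142.7°] dwell: s stays 26.0000
seg 4 [142.7°–226.2°] simple-harmonic, h=-26: full span → s += -26 → s = 0.0000
seg 5 [226.2°–314.4°] dwell: s stays 0.0000
seg 6 [314.4°–360°] cycloidal, h=15: θ=333.1° here. β=18.7, B=45.6. 15·(0.4101 − sin(2π·0.4101)/(2π)) = 4.8732 → s = 4.8732

4.8732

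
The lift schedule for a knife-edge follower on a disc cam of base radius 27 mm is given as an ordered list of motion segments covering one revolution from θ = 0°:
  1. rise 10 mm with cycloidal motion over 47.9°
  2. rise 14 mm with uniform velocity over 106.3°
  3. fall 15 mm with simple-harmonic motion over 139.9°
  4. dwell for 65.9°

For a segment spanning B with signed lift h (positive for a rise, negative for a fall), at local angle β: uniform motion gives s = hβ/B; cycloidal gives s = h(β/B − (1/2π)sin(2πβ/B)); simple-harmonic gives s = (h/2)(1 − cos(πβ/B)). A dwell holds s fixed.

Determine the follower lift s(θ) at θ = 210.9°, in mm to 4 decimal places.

seg 1 [0°–47.9°] cycloidal, h=10: full span → s += 10 → s = 10.0000
seg 2 [47.9°–154.2°] uniform, h=14: full span → s += 14 → s = 24.0000
seg 3 [154.2°–294.1°] simple-harmonic, h=-15: θ=210.9° here. β=56.7, B=139.9. -15/2·(1 − cos(π·0.4053)) = -5.3012 → s = 18.6988

18.6988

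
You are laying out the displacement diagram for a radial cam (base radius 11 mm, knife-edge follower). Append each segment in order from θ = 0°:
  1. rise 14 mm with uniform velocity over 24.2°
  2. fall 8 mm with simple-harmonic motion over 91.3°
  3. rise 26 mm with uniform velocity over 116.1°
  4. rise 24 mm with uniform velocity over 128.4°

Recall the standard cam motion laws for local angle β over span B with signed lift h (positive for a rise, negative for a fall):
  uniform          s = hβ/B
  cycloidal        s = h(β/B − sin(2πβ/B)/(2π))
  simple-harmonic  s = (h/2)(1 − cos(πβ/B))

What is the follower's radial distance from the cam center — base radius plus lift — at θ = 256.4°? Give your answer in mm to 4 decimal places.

seg 1 [0°–24.2°] uniform, h=14: full span → s += 14 → s = 14.0000
seg 2 [24.2°–115.5°] simple-harmonic, h=-8: full span → s += -8 → s = 6.0000
seg 3 [115.5°–231.6°] uniform, h=26: full span → s += 26 → s = 32.0000
seg 4 [231.6°–360°] uniform, h=24: θ=256.4° here. β=24.8, B=128.4. 24·24.8/128.4 = 4.6355 → s = 36.6355
radial distance = base radius + s = 11 + 36.6355 = 47.6355

47.6355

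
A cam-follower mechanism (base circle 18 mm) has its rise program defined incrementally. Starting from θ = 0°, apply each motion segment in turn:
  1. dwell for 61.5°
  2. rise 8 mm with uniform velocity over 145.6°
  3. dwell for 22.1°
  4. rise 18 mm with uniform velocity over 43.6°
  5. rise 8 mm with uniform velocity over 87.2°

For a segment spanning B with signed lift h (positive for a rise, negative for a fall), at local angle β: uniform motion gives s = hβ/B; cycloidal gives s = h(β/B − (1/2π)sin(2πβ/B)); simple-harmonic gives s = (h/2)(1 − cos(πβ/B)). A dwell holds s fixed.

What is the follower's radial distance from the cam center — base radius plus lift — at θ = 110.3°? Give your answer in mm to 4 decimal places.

seg 1 [0°–61.5°] dwell: s stays 0.0000
seg 2 [61.5°–207.1°] uniform, h=8: θ=110.3° here. β=48.8, B=145.6. 8·48.8/145.6 = 2.6813 → s = 2.6813
radial distance = base radius + s = 18 + 2.6813 = 20.6813

20.6813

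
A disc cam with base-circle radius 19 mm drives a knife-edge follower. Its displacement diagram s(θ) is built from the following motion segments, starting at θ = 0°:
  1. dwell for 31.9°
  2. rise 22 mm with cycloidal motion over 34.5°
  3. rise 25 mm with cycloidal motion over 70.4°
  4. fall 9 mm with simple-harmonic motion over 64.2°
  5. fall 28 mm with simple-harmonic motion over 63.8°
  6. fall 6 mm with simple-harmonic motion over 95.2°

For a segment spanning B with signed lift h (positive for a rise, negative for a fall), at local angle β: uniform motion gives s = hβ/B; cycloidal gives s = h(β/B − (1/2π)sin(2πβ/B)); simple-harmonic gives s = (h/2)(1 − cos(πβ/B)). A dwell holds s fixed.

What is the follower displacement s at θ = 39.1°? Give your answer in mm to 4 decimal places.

seg 1 [0°–31.9°] dwell: s stays 0.0000
seg 2 [31.9°–66.4°] cycloidal, h=22: θ=39.1° here. β=7.2, B=34.5. 22·(0.2087 − sin(2π·0.2087)/(2π)) = 1.2071 → s = 1.2071

1.2071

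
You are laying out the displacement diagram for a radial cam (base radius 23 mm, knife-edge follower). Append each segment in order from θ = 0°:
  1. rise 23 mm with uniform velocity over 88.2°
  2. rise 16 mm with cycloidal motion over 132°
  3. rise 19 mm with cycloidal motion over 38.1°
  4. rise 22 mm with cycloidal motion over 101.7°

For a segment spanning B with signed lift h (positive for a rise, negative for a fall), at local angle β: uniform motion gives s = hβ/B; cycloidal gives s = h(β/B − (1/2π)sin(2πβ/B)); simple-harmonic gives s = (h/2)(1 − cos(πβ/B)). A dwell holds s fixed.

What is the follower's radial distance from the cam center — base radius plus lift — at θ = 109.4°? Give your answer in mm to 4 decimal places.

seg 1 [0°–88.2°] uniform, h=23: full span → s += 23 → s = 23.0000
seg 2 [88.2°–220.2°] cycloidal, h=16: θ=109.4° here. β=21.2, B=132. 16·(0.1606 − sin(2π·0.1606)/(2π)) = 0.4145 → s = 23.4145
radial distance = base radius + s = 23 + 23.4145 = 46.4145

46.4145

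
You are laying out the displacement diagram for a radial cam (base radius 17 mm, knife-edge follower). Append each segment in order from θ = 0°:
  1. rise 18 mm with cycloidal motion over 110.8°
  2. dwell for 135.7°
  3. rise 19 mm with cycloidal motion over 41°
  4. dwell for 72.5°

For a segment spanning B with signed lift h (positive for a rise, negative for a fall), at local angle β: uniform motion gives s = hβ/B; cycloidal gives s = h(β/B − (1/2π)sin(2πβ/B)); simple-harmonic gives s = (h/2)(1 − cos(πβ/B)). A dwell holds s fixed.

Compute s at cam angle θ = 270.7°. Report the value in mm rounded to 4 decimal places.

seg 1 [0°–110.8°] cycloidal, h=18: full span → s += 18 → s = 18.0000
seg 2 [110.8°–246.5°] dwell: s stays 18.0000
seg 3 [246.5°–287.5°] cycloidal, h=19: θ=270.7° here. β=24.2, B=41. 19·(0.5902 − sin(2π·0.5902)/(2π)) = 12.8389 → s = 30.8389

30.8389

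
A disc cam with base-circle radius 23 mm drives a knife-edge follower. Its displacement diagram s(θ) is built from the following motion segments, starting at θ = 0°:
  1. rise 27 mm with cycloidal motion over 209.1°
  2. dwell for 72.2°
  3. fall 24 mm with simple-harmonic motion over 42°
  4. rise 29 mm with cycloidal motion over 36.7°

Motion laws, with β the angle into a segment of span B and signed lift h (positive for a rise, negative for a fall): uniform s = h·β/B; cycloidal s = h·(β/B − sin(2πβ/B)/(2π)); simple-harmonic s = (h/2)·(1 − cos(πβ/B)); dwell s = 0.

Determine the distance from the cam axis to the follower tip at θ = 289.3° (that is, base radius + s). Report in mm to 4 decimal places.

seg 1 [0°–209.1°] cycloidal, h=27: full span → s += 27 → s = 27.0000
seg 2 [209.1°–281.3°] dwell: s stays 27.0000
seg 3 [281.3°–323.3°] simple-harmonic, h=-24: θ=289.3° here. β=8, B=42. -24/2·(1 − cos(π·0.1905)) = -2.0851 → s = 24.9149
radial distance = base radius + s = 23 + 24.9149 = 47.9149

47.9149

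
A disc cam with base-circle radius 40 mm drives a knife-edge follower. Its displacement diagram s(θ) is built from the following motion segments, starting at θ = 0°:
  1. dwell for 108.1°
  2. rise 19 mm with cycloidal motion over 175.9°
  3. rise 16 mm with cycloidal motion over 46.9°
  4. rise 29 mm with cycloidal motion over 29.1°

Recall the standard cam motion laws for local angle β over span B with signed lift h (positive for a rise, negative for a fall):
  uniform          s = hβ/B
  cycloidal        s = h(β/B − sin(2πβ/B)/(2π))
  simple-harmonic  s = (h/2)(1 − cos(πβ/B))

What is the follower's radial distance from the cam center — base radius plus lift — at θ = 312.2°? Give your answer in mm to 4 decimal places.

seg 1 [0°–108.1°] dwell: s stays 0.0000
seg 2 [108.1°–284°] cycloidal, h=19: full span → s += 19 → s = 19.0000
seg 3 [284°–330.9°] cycloidal, h=16: θ=312.2° here. β=28.2, B=46.9. 16·(0.6013 − sin(2π·0.6013)/(2π)) = 11.1338 → s = 30.1338
radial distance = base radius + s = 40 + 30.1338 = 70.1338

70.1338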